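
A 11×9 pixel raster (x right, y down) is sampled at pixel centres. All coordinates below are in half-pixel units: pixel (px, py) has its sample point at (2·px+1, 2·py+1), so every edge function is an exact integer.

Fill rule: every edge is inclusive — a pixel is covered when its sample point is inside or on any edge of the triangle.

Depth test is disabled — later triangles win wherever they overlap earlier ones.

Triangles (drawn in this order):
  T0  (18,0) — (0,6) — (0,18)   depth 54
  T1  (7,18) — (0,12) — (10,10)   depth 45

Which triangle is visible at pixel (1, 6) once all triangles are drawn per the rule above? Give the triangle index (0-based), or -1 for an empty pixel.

T0:
  2·area = 216  (B↔C swapped to make it positive)
  edge (18, 0)→(0, 18): d=(-18,18) inclusive
  edge (0, 18)→(0, 6): d=(0,-12) inclusive
  edge (0, 6)→(18, 0): d=(18,-6) inclusive
    (7,0)@(15, 1): e=[36,180,0] → █  [on edge]
    (8,0)@(17, 1): e=[0,204,12] → █  [on edge]
    (9,0)@(19, 1): e=[-36,228,24] → ·
    (4,1)@(9, 3): e=[108,108,0] → █  [on edge]
    (5,1)@(11, 3): e=[72,132,12] → █
    (6,1)@(13, 3): e=[36,156,24] → █
    (7,1)@(15, 3): e=[0,180,36] → █  [on edge]
    (8,1)@(17, 3): e=[-36,204,48] → ·
    (1,2)@(3, 5): e=[180,36,0] → █  [on edge]
    (2,2)@(5, 5): e=[144,60,12] → █
    (3,2)@(7, 5): e=[108,84,24] → █
    (6,2)@(13, 5): e=[0,156,60] → █  [on edge]
    (5,3)@(11, 7): e=[0,132,84] → █  [on edge]
    (4,4)@(9, 9): e=[0,108,108] → █  [on edge]
    (3,5)@(7, 11): e=[0,84,132] → █  [on edge]
    (2,6)@(5, 13): e=[0,60,156] → █  [on edge]
    (1,7)@(3, 15): e=[0,36,180] → █  [on edge]
    (0,8)@(1, 17): e=[0,12,204] → █  [on edge]
  covered (33 px):
    · · · · · · · █ █ · ·
    · · · · █ █ █ █ · · ·
    · █ █ █ █ █ █ · · · ·
    █ █ █ █ █ █ · · · · ·
    █ █ █ █ █ · · · · · ·
    █ █ █ █ · · · · · · ·
    █ █ █ · · · · · · · ·
    █ █ · · · · · · · · ·
    █ · · · · · · · · · ·
T1:
  2·area = 74
  edge (7, 18)→(0, 12): d=(-7,-6) inclusive
  edge (0, 12)→(10, 10): d=(10,-2) inclusive
  edge (10, 10)→(7, 18): d=(-3,8) inclusive
    (7,4)@(15, 9): e=[111,0,-37] → ·  [on edge]
    (2,5)@(5, 11): e=[37,0,37] → █  [on edge]
    (3,5)@(7, 11): e=[49,4,21] → █
    (4,5)@(9, 11): e=[61,8,5] → █
    (5,5)@(11, 11): e=[73,12,-11] → ·
    (1,6)@(3, 13): e=[11,16,47] → █
    (4,6)@(9, 13): e=[47,28,-1] → ·
    (1,7)@(3, 15): e=[-3,36,41] → ·
    (2,7)@(5, 15): e=[9,40,25] → █
    (4,7)@(9, 15): e=[33,48,-7] → ·
    (2,8)@(5, 17): e=[-5,60,19] → ·
    (3,8)@(7, 17): e=[7,64,3] → █
  covered (9 px):
    · · · · · · · · · · ·
    · · · · · · · · · · ·
    · · · · · · · · · · ·
    · · · · · · · · · · ·
    · · · · · · · · · · ·
    · · █ █ █ · · · · · ·
    · █ █ █ · · · · · · ·
    · · █ █ · · · · · · ·
    · · · █ · · · · · · ·

Z-buffer (winner per pixel, '.' = empty):
  . . . . . . . 0 0 . .
  . . . . 0 0 0 0 . . .
  . 0 0 0 0 0 0 . . . .
  0 0 0 0 0 0 . . . . .
  0 0 0 0 0 . . . . . .
  0 0 1 1 1 . . . . . .
  0 1 1 1 . . . . . . .
  0 0 1 1 . . . . . . .
  0 . . 1 . . . . . . .

Final: 1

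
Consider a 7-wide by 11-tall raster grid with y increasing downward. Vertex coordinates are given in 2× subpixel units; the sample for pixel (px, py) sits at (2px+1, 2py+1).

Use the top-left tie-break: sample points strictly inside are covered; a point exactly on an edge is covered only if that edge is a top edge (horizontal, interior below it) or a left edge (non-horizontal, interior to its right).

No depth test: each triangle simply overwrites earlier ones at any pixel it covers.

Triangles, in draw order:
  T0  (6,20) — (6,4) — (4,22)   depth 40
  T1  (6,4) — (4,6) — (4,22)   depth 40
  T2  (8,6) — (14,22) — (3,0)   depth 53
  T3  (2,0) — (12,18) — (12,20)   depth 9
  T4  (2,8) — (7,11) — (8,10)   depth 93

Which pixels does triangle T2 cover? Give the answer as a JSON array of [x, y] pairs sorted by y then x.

T0:
  2·area = 32  (B↔C swapped to make it positive)
  edge (6, 20)→(4, 22): d=(-2,2) right/bottom  bias=-1
  edge (4, 22)→(6, 4): d=(2,-18) top-left  bias=+0
  edge (6, 4)→(6, 20): d=(0,16) right/bottom  bias=-1
    (2,6)@(5, 13): e=[16,0,16] → #  [on edge]
    (3,6)@(7, 13): e=[12,36,-16] → ·
    (6,6)@(13, 13): e=[0,144,-112] → ·  [on edge]
    (2,7)@(5, 15): e=[12,4,16] → #
    (3,7)@(7, 15): e=[8,40,-16] → ·
    (5,7)@(11, 15): e=[0,112,-80] → ·  [on edge]
    (2,8)@(5, 17): e=[8,8,16] → #
    (3,8)@(7, 17): e=[4,44,-16] → ·
    (4,8)@(9, 17): e=[0,80,-48] → ·  [on edge]
    (2,9)@(5, 19): e=[4,12,16] → #
    (3,9)@(7, 19): e=[0,48,-16] → ·  [on edge]
    (2,10)@(5, 21): e=[0,16,16] → ·  [on edge]
  covered (4 px):
    · · · · · · ·
    · · · · · · ·
    · · · · · · ·
    · · · · · · ·
    · · · · · · ·
    · · · · · · ·
    · · # · · · ·
    · · # · · · ·
    · · # · · · ·
    · · # · · · ·
    · · · · · · ·
T1:
  2·area = 32  (B↔C swapped to make it positive)
  edge (6, 4)→(4, 22): d=(-2,18) right/bottom  bias=-1
  edge (4, 22)→(4, 6): d=(0,-16) top-left  bias=+0
  edge (4, 6)→(6, 4): d=(2,-2) top-left  bias=+0
    (4,0)@(9, 1): e=[-48,80,0] → ·  [on edge]
    (3,1)@(7, 3): e=[-16,48,0] → ·  [on edge]
    (2,2)@(5, 5): e=[16,16,0] → #  [on edge]
    (3,2)@(7, 5): e=[-20,48,4] → ·
    (1,3)@(3, 7): e=[48,-16,0] → ·  [on edge]
    (2,3)@(5, 7): e=[12,16,4] → #
    (3,3)@(7, 7): e=[-24,48,8] → ·
    (0,4)@(1, 9): e=[80,-48,0] → ·  [on edge]
    (2,4)@(5, 9): e=[8,16,8] → #
    (3,4)@(7, 9): e=[-28,48,12] → ·
    (2,5)@(5, 11): e=[4,16,12] → #
    (3,5)@(7, 11): e=[-32,48,16] → ·
    (2,6)@(5, 13): e=[0,16,16] → ·  [on edge]
  covered (4 px):
    · · · · · · ·
    · · · · · · ·
    · · # · · · ·
    · · # · · · ·
    · · # · · · ·
    · · # · · · ·
    · · · · · · ·
    · · · · · · ·
    · · · · · · ·
    · · · · · · ·
    · · · · · · ·
T2:
  2·area = 44
  edge (8, 6)→(14, 22): d=(6,16) right/bottom  bias=-1
  edge (14, 22)→(3, 0): d=(-11,-22) top-left  bias=+0
  edge (3, 0)→(8, 6): d=(5,6) right/bottom  bias=-1
    (2,1)@(5, 3): e=[30,11,3] → #
    (3,1)@(7, 3): e=[-2,55,-9] → ·
    (2,2)@(5, 5): e=[42,-11,13] → ·
    (3,2)@(7, 5): e=[10,33,1] → #
    (4,2)@(9, 5): e=[-22,77,-11] → ·
    (3,3)@(7, 7): e=[22,11,11] → #
    (4,3)@(9, 7): e=[-10,55,-1] → ·
    (3,4)@(7, 9): e=[34,-11,21] → ·
    (4,4)@(9, 9): e=[2,33,9] → #
    (5,4)@(11, 9): e=[-30,77,-3] → ·
    (4,5)@(9, 11): e=[14,11,19] → #
    (5,5)@(11, 11): e=[-18,55,7] → ·
  covered (6 px):
    · · · · · · ·
    · · # · · · ·
    · · · # · · ·
    · · · # · · ·
    · · · · # · ·
    · · · · # · ·
    · · · · · · ·
    · · · · · # ·
    · · · · · · ·
    · · · · · · ·
    · · · · · · ·
T3:
  2·area = 20
  edge (2, 0)→(12, 18): d=(10,18) right/bottom  bias=-1
  edge (12, 18)→(12, 20): d=(0,2) right/bottom  bias=-1
  edge (12, 20)→(2, 0): d=(-10,-20) top-left  bias=+0
    (3,4)@(7, 9): e=[0,10,10] → ·  [on edge]
    (4,6)@(9, 13): e=[4,6,10] → #
    (5,6)@(11, 13): e=[-32,2,50] → ·
    (4,7)@(9, 15): e=[24,6,-10] → ·
    (5,8)@(11, 17): e=[8,2,10] → #
    (6,8)@(13, 17): e=[-28,-2,50] → ·
    (5,9)@(11, 19): e=[28,2,-10] → ·
  covered (2 px):
    · · · · · · ·
    · · · · · · ·
    · · · · · · ·
    · · · · · · ·
    · · · · · · ·
    · · · · · · ·
    · · · · # · ·
    · · · · · · ·
    · · · · · # ·
    · · · · · · ·
    · · · · · · ·
T4:
  2·area = 8  (B↔C swapped to make it positive)
  edge (2, 8)→(8, 10): d=(6,2) right/bottom  bias=-1
  edge (8, 10)→(7, 11): d=(-1,1) right/bottom  bias=-1
  edge (7, 11)→(2, 8): d=(-5,-3) top-left  bias=+0
    (6,2)@(13, 5): e=[-40,0,48] → ·  [on edge]
    (5,3)@(11, 7): e=[-24,0,32] → ·  [on edge]
    (2,4)@(5, 9): e=[0,4,4] → ·  [on edge]
    (4,4)@(9, 9): e=[-8,0,16] → ·  [on edge]
    (3,5)@(7, 11): e=[8,0,0] → ·  [on edge]
    (5,5)@(11, 11): e=[0,-4,12] → ·  [on edge]
    (2,6)@(5, 13): e=[24,0,-16] → ·  [on edge]
    (1,7)@(3, 15): e=[40,0,-32] → ·  [on edge]
    (0,8)@(1, 17): e=[56,0,-48] → ·  [on edge]
  covered (0 px):
    · · · · · · ·
    · · · · · · ·
    · · · · · · ·
    · · · · · · ·
    · · · · · · ·
    · · · · · · ·
    · · · · · · ·
    · · · · · · ·
    · · · · · · ·
    · · · · · · ·
    · · · · · · ·

Final: [[2,1],[3,2],[3,3],[4,4],[4,5],[5,7]]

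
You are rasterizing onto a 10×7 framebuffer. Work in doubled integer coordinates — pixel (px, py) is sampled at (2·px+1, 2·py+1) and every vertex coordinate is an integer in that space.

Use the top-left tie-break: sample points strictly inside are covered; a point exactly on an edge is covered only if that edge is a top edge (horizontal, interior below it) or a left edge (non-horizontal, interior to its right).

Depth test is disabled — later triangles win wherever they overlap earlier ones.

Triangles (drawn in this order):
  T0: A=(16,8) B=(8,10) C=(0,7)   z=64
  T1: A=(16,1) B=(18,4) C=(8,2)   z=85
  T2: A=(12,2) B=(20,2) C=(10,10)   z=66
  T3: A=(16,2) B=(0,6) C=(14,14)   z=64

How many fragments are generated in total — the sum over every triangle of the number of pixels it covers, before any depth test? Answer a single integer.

T0:
  2·area = 40
  edge (16, 8)→(8, 10): d=(-8,2) right/bottom  bias=-1
  edge (8, 10)→(0, 7): d=(-8,-3) top-left  bias=+0
  edge (0, 7)→(16, 8): d=(16,1) right/bottom  bias=-1
    (3,4)@(7, 9): e=[10,5,25] → █
    (4,4)@(9, 9): e=[6,11,23] → █
    (5,4)@(11, 9): e=[2,17,21] → █
    (6,4)@(13, 9): e=[-2,23,19] → ·
    (3,5)@(7, 11): e=[-6,-11,57] → ·
    (4,5)@(9, 11): e=[-10,-5,55] → ·
    (5,5)@(11, 11): e=[-14,1,53] → ·
  covered (3 px):
    · · · · · · · · · ·
    · · · · · · · · · ·
    · · · · · · · · · ·
    · · · · · · · · · ·
    · · · █ █ █ · · · ·
    · · · · · · · · · ·
    · · · · · · · · · ·
T1:
  2·area = 26
  edge (16, 1)→(18, 4): d=(2,3) right/bottom  bias=-1
  edge (18, 4)→(8, 2): d=(-10,-2) top-left  bias=+0
  edge (8, 2)→(16, 1): d=(8,-1) top-left  bias=+0
    (1,0)@(3, 1): e=[39,0,-13] → ·  [on edge]
    (6,1)@(13, 3): e=[13,0,13] → █  [on edge]
    (7,1)@(15, 3): e=[7,4,15] → █
    (8,1)@(17, 3): e=[1,8,17] → █
    (9,1)@(19, 3): e=[-5,12,19] → ·
    (6,2)@(13, 5): e=[17,-20,29] → ·
    (7,2)@(15, 5): e=[11,-16,31] → ·
    (8,2)@(17, 5): e=[5,-12,33] → ·
  covered (3 px):
    · · · · · · · · · ·
    · · · · · · █ █ █ ·
    · · · · · · · · · ·
    · · · · · · · · · ·
    · · · · · · · · · ·
    · · · · · · · · · ·
    · · · · · · · · · ·
T2:
  2·area = 64
  edge (12, 2)→(20, 2): d=(8,0) top-left  bias=+0
  edge (20, 2)→(10, 10): d=(-10,8) right/bottom  bias=-1
  edge (10, 10)→(12, 2): d=(2,-8) top-left  bias=+0
    (6,1)@(13, 3): e=[8,46,10] → █
    (7,1)@(15, 3): e=[8,30,26] → █
    (8,1)@(17, 3): e=[8,14,42] → █
    (9,1)@(19, 3): e=[8,-2,58] → ·
    (6,2)@(13, 5): e=[24,26,14] → █
    (8,2)@(17, 5): e=[24,-6,46] → ·
    (5,3)@(11, 7): e=[40,22,2] → █
    (7,3)@(15, 7): e=[40,-10,34] → ·
    (5,4)@(11, 9): e=[56,2,6] → █
    (6,4)@(13, 9): e=[56,-14,22] → ·
    (5,5)@(11, 11): e=[72,-18,10] → ·
  covered (8 px):
    · · · · · · · · · ·
    · · · · · · █ █ █ ·
    · · · · · · █ █ · ·
    · · · · · █ █ · · ·
    · · · · · █ · · · ·
    · · · · · · · · · ·
    · · · · · · · · · ·
T3:
  2·area = 184  (B↔C swapped to make it positive)
  edge (16, 2)→(14, 14): d=(-2,12) right/bottom  bias=-1
  edge (14, 14)→(0, 6): d=(-14,-8) top-left  bias=+0
  edge (0, 6)→(16, 2): d=(16,-4) top-left  bias=+0
    (6,1)@(13, 3): e=[34,146,4] → █
    (7,1)@(15, 3): e=[10,162,12] → █
    (8,1)@(17, 3): e=[-14,178,20] → ·
    (2,2)@(5, 5): e=[126,54,4] → █
    (3,2)@(7, 5): e=[102,70,12] → █
    (4,2)@(9, 5): e=[78,86,20] → █
    (5,2)@(11, 5): e=[54,102,28] → █
    (8,2)@(17, 5): e=[-18,150,52] → ·
    (1,3)@(3, 7): e=[146,10,28] → █
    (8,3)@(17, 7): e=[-22,122,84] → ·
    (1,4)@(3, 9): e=[142,-18,60] → ·
    (2,4)@(5, 9): e=[118,-2,68] → ·
  covered (23 px):
    · · · · · · · · · ·
    · · · · · · █ █ · ·
    · · █ █ █ █ █ █ · ·
    · █ █ █ █ █ █ █ · ·
    · · · █ █ █ █ · · ·
    · · · · █ █ █ · · ·
    · · · · · · █ · · ·

Result: 37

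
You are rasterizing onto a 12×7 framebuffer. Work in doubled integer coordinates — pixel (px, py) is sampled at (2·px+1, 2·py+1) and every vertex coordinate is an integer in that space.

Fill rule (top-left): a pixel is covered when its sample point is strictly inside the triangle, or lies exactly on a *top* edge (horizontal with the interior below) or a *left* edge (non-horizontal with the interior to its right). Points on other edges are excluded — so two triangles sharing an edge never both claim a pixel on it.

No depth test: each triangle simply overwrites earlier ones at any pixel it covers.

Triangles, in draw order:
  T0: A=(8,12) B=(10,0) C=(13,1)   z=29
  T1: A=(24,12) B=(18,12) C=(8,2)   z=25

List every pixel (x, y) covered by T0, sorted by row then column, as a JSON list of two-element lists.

T0:
  2·area = 38
  edge (8, 12)→(10, 0): d=(2,-12) top-left  bias=+0
  edge (10, 0)→(13, 1): d=(3,1) right/bottom  bias=-1
  edge (13, 1)→(8, 12): d=(-5,11) right/bottom  bias=-1
    (5,0)@(11, 1): e=[14,2,22] → X
    (6,0)@(13, 1): e=[38,0,0] → .  [on edge]
    (5,1)@(11, 3): e=[18,8,12] → X
    (6,1)@(13, 3): e=[42,6,-10] → .
    (9,1)@(19, 3): e=[114,0,-76] → .  [on edge]
    (5,2)@(11, 5): e=[22,14,2] → X
    (6,2)@(13, 5): e=[46,12,-20] → .
    (4,3)@(9, 7): e=[2,22,14] → X
    (5,3)@(11, 7): e=[26,20,-8] → .
    (4,4)@(9, 9): e=[6,28,4] → X
    (5,4)@(11, 9): e=[30,26,-18] → .
    (4,5)@(9, 11): e=[10,34,-6] → .
  covered (5 px):
    . . . . . X . . . . . .
    . . . . . X . . . . . .
    . . . . . X . . . . . .
    . . . . X . . . . . . .
    . . . . X . . . . . . .
    . . . . . . . . . . . .
    . . . . . . . . . . . .
T1:
  2·area = 60
  edge (24, 12)→(18, 12): d=(-6,0) right/bottom  bias=-1
  edge (18, 12)→(8, 2): d=(-10,-10) top-left  bias=+0
  edge (8, 2)→(24, 12): d=(16,10) right/bottom  bias=-1
    (3,0)@(7, 1): e=[66,0,-6] → .  [on edge]
    (4,1)@(9, 3): e=[54,0,6] → X  [on edge]
    (5,1)@(11, 3): e=[54,20,-14] → .
    (4,2)@(9, 5): e=[42,-20,38] → .
    (5,2)@(11, 5): e=[42,0,18] → X  [on edge]
    (6,2)@(13, 5): e=[42,20,-2] → .
    (5,3)@(11, 7): e=[30,-20,50] → .
    (6,3)@(13, 7): e=[30,0,30] → X  [on edge]
    (7,3)@(15, 7): e=[30,20,10] → X
    (8,3)@(17, 7): e=[30,40,-10] → .
    (6,4)@(13, 9): e=[18,-20,62] → .
    (7,4)@(15, 9): e=[18,0,42] → X  [on edge]
    (8,5)@(17, 11): e=[6,0,54] → X  [on edge]
    (9,6)@(19, 13): e=[-6,0,66] → .  [on edge]
  covered (10 px):
    . . . . . . . . . . . .
    . . . . X . . . . . . .
    . . . . . X . . . . . .
    . . . . . . X X . . . .
    . . . . . . . X X X . .
    . . . . . . . . X X X .
    . . . . . . . . . . . .

Final: [[5,0],[5,1],[5,2],[4,3],[4,4]]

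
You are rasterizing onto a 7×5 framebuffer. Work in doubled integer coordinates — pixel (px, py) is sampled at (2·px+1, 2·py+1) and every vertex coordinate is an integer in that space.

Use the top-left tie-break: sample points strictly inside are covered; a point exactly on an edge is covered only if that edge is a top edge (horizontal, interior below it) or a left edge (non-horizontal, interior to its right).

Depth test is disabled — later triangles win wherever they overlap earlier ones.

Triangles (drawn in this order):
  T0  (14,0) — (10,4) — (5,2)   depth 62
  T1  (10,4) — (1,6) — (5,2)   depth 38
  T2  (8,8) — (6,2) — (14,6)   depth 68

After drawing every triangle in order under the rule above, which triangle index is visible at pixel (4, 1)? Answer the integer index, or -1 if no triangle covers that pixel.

T0:
  2·area = 28
  edge (14, 0)→(10, 4): d=(-4,4) right/bottom  bias=-1
  edge (10, 4)→(5, 2): d=(-5,-2) top-left  bias=+0
  edge (5, 2)→(14, 0): d=(9,-2) top-left  bias=+0
    (5,0)@(11, 1): e=[8,17,3] → #
    (6,0)@(13, 1): e=[0,21,7] → ·  [on edge]
    (4,1)@(9, 3): e=[8,3,17] → #
    (5,1)@(11, 3): e=[0,7,21] → ·  [on edge]
    (4,2)@(9, 5): e=[0,-7,35] → ·  [on edge]
    (3,3)@(7, 7): e=[0,-21,49] → ·  [on edge]
    (2,4)@(5, 9): e=[0,-35,63] → ·  [on edge]
  covered (2 px):
    · · · · · # ·
    · · · · # · ·
    · · · · · · ·
    · · · · · · ·
    · · · · · · ·
T1:
  2·area = 28
  edge (10, 4)→(1, 6): d=(-9,2) right/bottom  bias=-1
  edge (1, 6)→(5, 2): d=(4,-4) top-left  bias=+0
  edge (5, 2)→(10, 4): d=(5,2) right/bottom  bias=-1
    (2,1)@(5, 3): e=[19,4,5] → #
    (3,1)@(7, 3): e=[15,12,1] → #
    (4,1)@(9, 3): e=[11,20,-3] → ·
    (1,2)@(3, 5): e=[5,4,19] → #
    (3,2)@(7, 5): e=[-3,20,11] → ·
    (1,3)@(3, 7): e=[-13,12,29] → ·
    (2,3)@(5, 7): e=[-17,20,25] → ·
  covered (4 px):
    · · · · · · ·
    · · # # · · ·
    · # # · · · ·
    · · · · · · ·
    · · · · · · ·
T2:
  2·area = 40
  edge (8, 8)→(6, 2): d=(-2,-6) top-left  bias=+0
  edge (6, 2)→(14, 6): d=(8,4) right/bottom  bias=-1
  edge (14, 6)→(8, 8): d=(-6,2) right/bottom  bias=-1
    (3,1)@(7, 3): e=[4,4,32] → #
    (4,1)@(9, 3): e=[16,-4,28] → ·
    (3,2)@(7, 5): e=[0,20,20] → #  [on edge]
    (4,2)@(9, 5): e=[12,12,16] → #
    (5,2)@(11, 5): e=[24,4,12] → #
    (6,2)@(13, 5): e=[36,-4,8] → ·
    (3,3)@(7, 7): e=[-4,36,8] → ·
    (4,3)@(9, 7): e=[8,28,4] → #
    (5,3)@(11, 7): e=[20,20,0] → ·  [on edge]
    (2,4)@(5, 9): e=[-20,60,0] → ·  [on edge]
    (4,4)@(9, 9): e=[4,44,-8] → ·
  covered (5 px):
    · · · · · · ·
    · · · # · · ·
    · · · # # # ·
    · · · · # · ·
    · · · · · · ·

Z-buffer (winner per pixel, '.' = empty):
  . . . . . 0 .
  . . 1 2 0 . .
  . 1 1 2 2 2 .
  . . . . 2 . .
  . . . . . . .

Final: 0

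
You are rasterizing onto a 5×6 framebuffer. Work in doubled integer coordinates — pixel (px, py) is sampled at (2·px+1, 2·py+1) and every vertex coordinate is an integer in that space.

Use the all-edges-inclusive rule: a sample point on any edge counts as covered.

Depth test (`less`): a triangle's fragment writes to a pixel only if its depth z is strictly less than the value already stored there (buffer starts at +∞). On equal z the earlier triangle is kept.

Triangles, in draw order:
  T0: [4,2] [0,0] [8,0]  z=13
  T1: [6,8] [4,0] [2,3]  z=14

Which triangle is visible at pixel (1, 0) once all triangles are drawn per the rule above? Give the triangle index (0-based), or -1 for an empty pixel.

T0:
  2·area = 16
  edge (4, 2)→(0, 0): d=(-4,-2) inclusive
  edge (0, 0)→(8, 0): d=(8,0) inclusive
  edge (8, 0)→(4, 2): d=(-4,2) inclusive
    (1,0)@(3, 1): e=[2,8,6] → #
    (2,0)@(5, 1): e=[6,8,2] → #
    (3,0)@(7, 1): e=[10,8,-2] → ·
    (1,1)@(3, 3): e=[-6,24,-2] → ·
    (2,1)@(5, 3): e=[-2,24,-6] → ·
  covered (2 px):
    · # # · ·
    · · · · ·
    · · · · ·
    · · · · ·
    · · · · ·
    · · · · ·
T1:
  2·area = 22  (B↔C swapped to make it positive)
  edge (6, 8)→(2, 3): d=(-4,-5) inclusive
  edge (2, 3)→(4, 0): d=(2,-3) inclusive
  edge (4, 0)→(6, 8): d=(2,8) inclusive
    (1,1)@(3, 3): e=[5,3,14] → #
    (2,1)@(5, 3): e=[15,9,-2] → ·
    (1,2)@(3, 5): e=[-3,7,18] → ·
    (2,2)@(5, 5): e=[7,13,2] → #
    (3,2)@(7, 5): e=[17,19,-14] → ·
    (2,3)@(5, 7): e=[-1,17,6] → ·
  covered (2 px):
    · · · · ·
    · # · · ·
    · · # · ·
    · · · · ·
    · · · · ·
    · · · · ·

Z-buffer (winner per pixel, '.' = empty):
  . 0 0 . .
  . 1 . . .
  . . 1 . .
  . . . . .
  . . . . .
  . . . . .

Final: 0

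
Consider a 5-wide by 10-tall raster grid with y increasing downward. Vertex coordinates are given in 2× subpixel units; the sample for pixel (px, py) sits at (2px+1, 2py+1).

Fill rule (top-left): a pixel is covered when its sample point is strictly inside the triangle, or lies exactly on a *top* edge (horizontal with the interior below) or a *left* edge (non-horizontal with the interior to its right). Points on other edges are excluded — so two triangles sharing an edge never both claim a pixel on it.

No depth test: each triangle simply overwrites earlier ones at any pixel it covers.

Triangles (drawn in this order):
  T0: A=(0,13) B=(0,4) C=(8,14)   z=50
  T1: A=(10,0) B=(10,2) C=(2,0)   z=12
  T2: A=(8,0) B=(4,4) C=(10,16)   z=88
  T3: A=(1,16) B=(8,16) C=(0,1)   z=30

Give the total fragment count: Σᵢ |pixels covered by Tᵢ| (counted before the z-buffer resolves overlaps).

T0:
  2·area = 72
  edge (0, 13)→(0, 4): d=(0,-9) top-left  bias=+0
  edge (0, 4)→(8, 14): d=(8,10) right/bottom  bias=-1
  edge (8, 14)→(0, 13): d=(-8,-1) top-left  bias=+0
    (0,3)@(1, 7): e=[9,14,49] → X
    (1,3)@(3, 7): e=[27,-6,51] → .
    (0,4)@(1, 9): e=[9,30,33] → X
    (1,4)@(3, 9): e=[27,10,35] → X
    (2,4)@(5, 9): e=[45,-10,37] → .
    (0,5)@(1, 11): e=[9,46,17] → X
    (2,5)@(5, 11): e=[45,6,21] → X
    (3,5)@(7, 11): e=[63,-14,23] → .
    (0,6)@(1, 13): e=[9,62,1] → X
    (3,6)@(7, 13): e=[63,2,7] → X
    (4,6)@(9, 13): e=[81,-18,9] → .
    (0,7)@(1, 15): e=[9,78,-15] → .
  covered (10 px):
    . . . . .
    . . . . .
    . . . . .
    X . . . .
    X X . . .
    X X X . .
    X X X X .
    . . . . .
    . . . . .
    . . . . .
T1:
  2·area = 16
  edge (10, 0)→(10, 2): d=(0,2) right/bottom  bias=-1
  edge (10, 2)→(2, 0): d=(-8,-2) top-left  bias=+0
  edge (2, 0)→(10, 0): d=(8,0) top-left  bias=+0
    (3,0)@(7, 1): e=[6,2,8] → X
    (4,0)@(9, 1): e=[2,6,8] → X
    (3,1)@(7, 3): e=[6,-14,24] → .
    (4,1)@(9, 3): e=[2,-10,24] → .
  covered (2 px):
    . . . X X
    . . . . .
    . . . . .
    . . . . .
    . . . . .
    . . . . .
    . . . . .
    . . . . .
    . . . . .
    . . . . .
T2:
  2·area = 72  (B↔C swapped to make it positive)
  edge (8, 0)→(10, 16): d=(2,16) right/bottom  bias=-1
  edge (10, 16)→(4, 4): d=(-6,-12) top-left  bias=+0
  edge (4, 4)→(8, 0): d=(4,-4) top-left  bias=+0
    (3,0)@(7, 1): e=[18,54,0] → X  [on edge]
    (4,0)@(9, 1): e=[-14,78,8] → .
    (2,1)@(5, 3): e=[54,18,0] → X  [on edge]
    (4,1)@(9, 3): e=[-10,66,16] → .
    (1,2)@(3, 5): e=[90,-18,0] → .  [on edge]
    (2,2)@(5, 5): e=[58,6,8] → X
    (4,2)@(9, 5): e=[-6,54,24] → .
    (0,3)@(1, 7): e=[126,-54,0] → .  [on edge]
    (2,3)@(5, 7): e=[62,-6,16] → .
    (3,3)@(7, 7): e=[30,18,24] → X
    (4,3)@(9, 7): e=[-2,42,32] → .
    (3,4)@(7, 9): e=[34,6,32] → X
  covered (10 px):
    . . . X .
    . . X X .
    . . X X .
    . . . X .
    . . . X X
    . . . . X
    . . . . X
    . . . . .
    . . . . .
    . . . . .
T3:
  2·area = 105  (B↔C swapped to make it positive)
  edge (1, 16)→(0, 1): d=(-1,-15) top-left  bias=+0
  edge (0, 1)→(8, 16): d=(8,15) right/bottom  bias=-1
  edge (8, 16)→(1, 16): d=(-7,0) right/bottom  bias=-1
    (0,1)@(1, 3): e=[13,1,91] → X
    (1,1)@(3, 3): e=[43,-29,91] → .
    (0,2)@(1, 5): e=[11,17,77] → X
    (1,2)@(3, 5): e=[41,-13,77] → .
    (0,3)@(1, 7): e=[9,33,63] → X
    (1,3)@(3, 7): e=[39,3,63] → X
    (2,3)@(5, 7): e=[69,-27,63] → .
    (0,4)@(1, 9): e=[7,49,49] → X
    (2,4)@(5, 9): e=[67,-11,49] → .
    (0,5)@(1, 11): e=[5,65,35] → X
    (2,5)@(5, 11): e=[65,5,35] → X
    (3,5)@(7, 11): e=[95,-25,35] → .
  covered (16 px):
    . . . . .
    X . . . .
    X . . . .
    X X . . .
    X X . . .
    X X X . .
    X X X . .
    X X X X .
    . . . . .
    . . . . .

Answer: 38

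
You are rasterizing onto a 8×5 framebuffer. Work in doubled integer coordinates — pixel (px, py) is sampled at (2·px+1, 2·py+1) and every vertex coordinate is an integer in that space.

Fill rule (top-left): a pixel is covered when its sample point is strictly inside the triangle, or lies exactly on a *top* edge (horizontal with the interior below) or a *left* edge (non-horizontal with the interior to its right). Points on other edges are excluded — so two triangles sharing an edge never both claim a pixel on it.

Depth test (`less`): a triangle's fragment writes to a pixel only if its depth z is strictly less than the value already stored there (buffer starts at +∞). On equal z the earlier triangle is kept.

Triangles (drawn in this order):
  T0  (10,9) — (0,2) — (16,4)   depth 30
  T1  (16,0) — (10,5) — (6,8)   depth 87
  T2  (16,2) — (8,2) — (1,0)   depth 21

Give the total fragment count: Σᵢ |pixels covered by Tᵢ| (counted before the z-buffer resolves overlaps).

T0:
  2·area = 92
  edge (10, 9)→(0, 2): d=(-10,-7) top-left  bias=+0
  edge (0, 2)→(16, 4): d=(16,2) right/bottom  bias=-1
  edge (16, 4)→(10, 9): d=(-6,5) right/bottom  bias=-1
    (1,1)@(3, 3): e=[11,10,71] → X
    (2,1)@(5, 3): e=[25,6,61] → X
    (3,1)@(7, 3): e=[39,2,51] → X
    (4,1)@(9, 3): e=[53,-2,41] → .
    (1,2)@(3, 5): e=[-9,42,59] → .
    (2,2)@(5, 5): e=[5,38,49] → X
    (4,2)@(9, 5): e=[33,30,29] → X
    (5,2)@(11, 5): e=[47,26,19] → X
    (6,2)@(13, 5): e=[61,22,9] → X
    (7,2)@(15, 5): e=[75,18,-1] → .
    (2,3)@(5, 7): e=[-15,70,37] → .
    (3,3)@(7, 7): e=[-1,66,27] → .
  covered (10 px):
    . . . . . . . .
    . X X X . . . .
    . . X X X X X .
    . . . . X X . .
    . . . . . . . .
T1:
  2·area = 2
  edge (16, 0)→(10, 5): d=(-6,5) right/bottom  bias=-1
  edge (10, 5)→(6, 8): d=(-4,3) right/bottom  bias=-1
  edge (6, 8)→(16, 0): d=(10,-8) top-left  bias=+0
  covered (0 px):
    . . . . . . . .
    . . . . . . . .
    . . . . . . . .
    . . . . . . . .
    . . . . . . . .
T2:
  2·area = 16
  edge (16, 2)→(8, 2): d=(-8,0) right/bottom  bias=-1
  edge (8, 2)→(1, 0): d=(-7,-2) top-left  bias=+0
  edge (1, 0)→(16, 2): d=(15,2) right/bottom  bias=-1
    (2,0)@(5, 1): e=[8,1,7] → X
    (3,0)@(7, 1): e=[8,5,3] → X
    (4,0)@(9, 1): e=[8,9,-1] → .
    (2,1)@(5, 3): e=[-8,-13,37] → .
    (3,1)@(7, 3): e=[-8,-9,33] → .
  covered (2 px):
    . . X X . . . .
    . . . . . . . .
    . . . . . . . .
    . . . . . . . .
    . . . . . . . .

Result: 12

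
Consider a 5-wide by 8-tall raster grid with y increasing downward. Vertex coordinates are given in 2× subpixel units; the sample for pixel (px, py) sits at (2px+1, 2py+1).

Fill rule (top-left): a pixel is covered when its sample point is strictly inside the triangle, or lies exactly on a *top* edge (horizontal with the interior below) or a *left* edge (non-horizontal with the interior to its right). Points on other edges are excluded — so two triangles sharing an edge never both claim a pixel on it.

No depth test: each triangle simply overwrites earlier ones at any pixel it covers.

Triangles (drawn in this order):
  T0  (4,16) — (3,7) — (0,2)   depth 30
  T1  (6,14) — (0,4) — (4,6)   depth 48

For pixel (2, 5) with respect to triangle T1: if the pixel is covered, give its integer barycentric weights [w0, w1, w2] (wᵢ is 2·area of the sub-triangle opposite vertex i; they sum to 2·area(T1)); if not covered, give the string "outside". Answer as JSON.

T0:
  2·area = 22  (B↔C swapped to make it positive)
  edge (4, 16)→(0, 2): d=(-4,-14) top-left  bias=+0
  edge (0, 2)→(3, 7): d=(3,5) right/bottom  bias=-1
  edge (3, 7)→(4, 16): d=(1,9) right/bottom  bias=-1
    (0,2)@(1, 5): e=[2,4,16] → █
    (1,2)@(3, 5): e=[30,-6,-2] → ·
    (0,3)@(1, 7): e=[-6,10,18] → ·
    (1,3)@(3, 7): e=[22,0,0] → ·  [on edge]
    (1,4)@(3, 9): e=[14,6,2] → █
    (2,4)@(5, 9): e=[42,-4,-16] → ·
    (1,5)@(3, 11): e=[6,12,4] → █
    (2,5)@(5, 11): e=[34,2,-14] → ·
    (1,6)@(3, 13): e=[-2,18,6] → ·
  covered (3 px):
    · · · · ·
    · · · · ·
    █ · · · ·
    · · · · ·
    · █ · · ·
    · █ · · ·
    · · · · ·
    · · · · ·
T1:
  2·area = 28
  edge (6, 14)→(0, 4): d=(-6,-10) top-left  bias=+0
  edge (0, 4)→(4, 6): d=(4,2) right/bottom  bias=-1
  edge (4, 6)→(6, 14): d=(2,8) right/bottom  bias=-1
    (0,2)@(1, 5): e=[4,2,22] → █
    (1,2)@(3, 5): e=[24,-2,6] → ·
    (0,3)@(1, 7): e=[-8,10,26] → ·
    (1,3)@(3, 7): e=[12,6,10] → █
    (2,3)@(5, 7): e=[32,2,-6] → ·
    (1,4)@(3, 9): e=[0,14,14] → █  [on edge]
    (2,4)@(5, 9): e=[20,10,-2] → ·
    (1,5)@(3, 11): e=[-12,22,18] → ·
    (2,5)@(5, 11): e=[8,18,2] → █
    (3,5)@(7, 11): e=[28,14,-14] → ·
    (2,6)@(5, 13): e=[-4,26,6] → ·
  covered (4 px):
    · · · · ·
    · · · · ·
    █ · · · ·
    · █ · · ·
    · █ · · ·
    · · █ · ·
    · · · · ·
    · · · · ·

Answer: [18,2,8]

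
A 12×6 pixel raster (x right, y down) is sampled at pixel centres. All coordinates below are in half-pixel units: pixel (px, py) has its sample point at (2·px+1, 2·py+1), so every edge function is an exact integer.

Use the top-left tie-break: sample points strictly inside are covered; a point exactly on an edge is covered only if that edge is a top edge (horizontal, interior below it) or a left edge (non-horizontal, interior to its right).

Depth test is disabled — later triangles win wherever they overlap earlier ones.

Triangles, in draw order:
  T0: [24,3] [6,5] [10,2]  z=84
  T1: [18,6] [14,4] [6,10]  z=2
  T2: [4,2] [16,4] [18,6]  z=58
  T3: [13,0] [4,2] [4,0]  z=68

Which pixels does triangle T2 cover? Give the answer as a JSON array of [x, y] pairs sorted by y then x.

T0:
  2·area = 46
  edge (24, 3)→(6, 5): d=(-18,2) right/bottom  bias=-1
  edge (6, 5)→(10, 2): d=(4,-3) top-left  bias=+0
  edge (10, 2)→(24, 3): d=(14,1) right/bottom  bias=-1
    (4,1)@(9, 3): e=[30,1,15] → X
    (5,1)@(11, 3): e=[26,7,13] → X
    (6,1)@(13, 3): e=[22,13,11] → X
    (7,1)@(15, 3): e=[18,19,9] → X
    (8,1)@(17, 3): e=[14,25,7] → X
    (9,1)@(19, 3): e=[10,31,5] → X
    (10,1)@(21, 3): e=[6,37,3] → X
    (11,1)@(23, 3): e=[2,43,1] → X
    (4,2)@(9, 5): e=[-6,9,43] → .
    (5,2)@(11, 5): e=[-10,15,41] → .
    (6,2)@(13, 5): e=[-14,21,39] → .
    (7,2)@(15, 5): e=[-18,27,37] → .
  covered (8 px):
    . . . . . . . . . . . .
    . . . . X X X X X X X X
    . . . . . . . . . . . .
    . . . . . . . . . . . .
    . . . . . . . . . . . .
    . . . . . . . . . . . .
T1:
  2·area = 40  (B↔C swapped to make it positive)
  edge (18, 6)→(6, 10): d=(-12,4) right/bottom  bias=-1
  edge (6, 10)→(14, 4): d=(8,-6) top-left  bias=+0
  edge (14, 4)→(18, 6): d=(4,2) right/bottom  bias=-1
    (6,2)@(13, 5): e=[32,2,6] → X
    (7,2)@(15, 5): e=[24,14,2] → X
    (8,2)@(17, 5): e=[16,26,-2] → .
    (10,2)@(21, 5): e=[0,50,-10] → .  [on edge]
    (5,3)@(11, 7): e=[16,6,18] → X
    (7,3)@(15, 7): e=[0,30,10] → .  [on edge]
    (4,4)@(9, 9): e=[0,10,30] → .  [on edge]
    (5,4)@(11, 9): e=[-8,22,26] → .
    (6,4)@(13, 9): e=[-16,34,22] → .
    (1,5)@(3, 11): e=[0,-10,50] → .  [on edge]
  covered (4 px):
    . . . . . . . . . . . .
    . . . . . . . . . . . .
    . . . . . . X X . . . .
    . . . . . X X . . . . .
    . . . . . . . . . . . .
    . . . . . . . . . . . .
T2:
  2·area = 20
  edge (4, 2)→(16, 4): d=(12,2) right/bottom  bias=-1
  edge (16, 4)→(18, 6): d=(2,2) right/bottom  bias=-1
  edge (18, 6)→(4, 2): d=(-14,-4) top-left  bias=+0
    (6,0)@(13, 1): e=[-30,0,50] → .  [on edge]
    (4,1)@(9, 3): e=[2,12,6] → X
    (5,1)@(11, 3): e=[-2,8,14] → .
    (7,1)@(15, 3): e=[-10,0,30] → .  [on edge]
    (4,2)@(9, 5): e=[26,16,-22] → .
    (7,2)@(15, 5): e=[14,4,2] → X
    (8,2)@(17, 5): e=[10,0,10] → .  [on edge]
    (7,3)@(15, 7): e=[38,8,-26] → .
    (9,3)@(19, 7): e=[30,0,-10] → .  [on edge]
    (10,4)@(21, 9): e=[50,0,-30] → .  [on edge]
    (11,5)@(23, 11): e=[70,0,-50] → .  [on edge]
  covered (2 px):
    . . . . . . . . . . . .
    . . . . X . . . . . . .
    . . . . . . . X . . . .
    . . . . . . . . . . . .
    . . . . . . . . . . . .
    . . . . . . . . . . . .
T3:
  2·area = 18
  edge (13, 0)→(4, 2): d=(-9,2) right/bottom  bias=-1
  edge (4, 2)→(4, 0): d=(0,-2) top-left  bias=+0
  edge (4, 0)→(13, 0): d=(9,0) top-left  bias=+0
    (2,0)@(5, 1): e=[7,2,9] → X
    (3,0)@(7, 1): e=[3,6,9] → X
    (4,0)@(9, 1): e=[-1,10,9] → .
    (2,1)@(5, 3): e=[-11,2,27] → .
    (3,1)@(7, 3): e=[-15,6,27] → .
  covered (2 px):
    . . X X . . . . . . . .
    . . . . . . . . . . . .
    . . . . . . . . . . . .
    . . . . . . . . . . . .
    . . . . . . . . . . . .
    . . . . . . . . . . . .

Final: [[4,1],[7,2]]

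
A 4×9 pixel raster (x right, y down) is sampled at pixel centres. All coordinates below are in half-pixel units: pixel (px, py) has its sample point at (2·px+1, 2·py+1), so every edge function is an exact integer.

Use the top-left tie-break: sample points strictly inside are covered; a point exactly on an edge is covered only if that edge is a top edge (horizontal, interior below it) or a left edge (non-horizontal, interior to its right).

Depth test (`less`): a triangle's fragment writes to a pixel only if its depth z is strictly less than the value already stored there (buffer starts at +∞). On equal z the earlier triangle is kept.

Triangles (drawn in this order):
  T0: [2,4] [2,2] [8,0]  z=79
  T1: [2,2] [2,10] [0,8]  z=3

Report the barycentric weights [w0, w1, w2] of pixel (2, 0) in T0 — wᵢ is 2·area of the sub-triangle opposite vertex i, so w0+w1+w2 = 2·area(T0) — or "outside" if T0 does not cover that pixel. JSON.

T0:
  2·area = 12
  edge (2, 4)→(2, 2): d=(0,-2) top-left  bias=+0
  edge (2, 2)→(8, 0): d=(6,-2) top-left  bias=+0
  edge (8, 0)→(2, 4): d=(-6,4) right/bottom  bias=-1
    (2,0)@(5, 1): e=[6,0,6] → #  [on edge]
    (3,0)@(7, 1): e=[10,4,-2] → ·
    (1,1)@(3, 3): e=[2,8,2] → #
    (2,1)@(5, 3): e=[6,12,-6] → ·
    (1,2)@(3, 5): e=[2,20,-10] → ·
  covered (2 px):
    · · # ·
    · # · ·
    · · · ·
    · · · ·
    · · · ·
    · · · ·
    · · · ·
    · · · ·
    · · · ·
T1:
  2·area = 16
  edge (2, 2)→(2, 10): d=(0,8) right/bottom  bias=-1
  edge (2, 10)→(0, 8): d=(-2,-2) top-left  bias=+0
  edge (0, 8)→(2, 2): d=(2,-6) top-left  bias=+0
    (0,2)@(1, 5): e=[8,8,0] → #  [on edge]
    (1,2)@(3, 5): e=[-8,12,12] → ·
    (0,3)@(1, 7): e=[8,4,4] → #
    (1,3)@(3, 7): e=[-8,8,16] → ·
    (0,4)@(1, 9): e=[8,0,8] → #  [on edge]
    (1,4)@(3, 9): e=[-8,4,20] → ·
    (0,5)@(1, 11): e=[8,-4,12] → ·
    (1,5)@(3, 11): e=[-8,0,24] → ·  [on edge]
    (2,6)@(5, 13): e=[-24,0,40] → ·  [on edge]
    (3,7)@(7, 15): e=[-40,0,56] → ·  [on edge]
  covered (3 px):
    · · · ·
    · · · ·
    # · · ·
    # · · ·
    # · · ·
    · · · ·
    · · · ·
    · · · ·
    · · · ·

Final: [0,6,6]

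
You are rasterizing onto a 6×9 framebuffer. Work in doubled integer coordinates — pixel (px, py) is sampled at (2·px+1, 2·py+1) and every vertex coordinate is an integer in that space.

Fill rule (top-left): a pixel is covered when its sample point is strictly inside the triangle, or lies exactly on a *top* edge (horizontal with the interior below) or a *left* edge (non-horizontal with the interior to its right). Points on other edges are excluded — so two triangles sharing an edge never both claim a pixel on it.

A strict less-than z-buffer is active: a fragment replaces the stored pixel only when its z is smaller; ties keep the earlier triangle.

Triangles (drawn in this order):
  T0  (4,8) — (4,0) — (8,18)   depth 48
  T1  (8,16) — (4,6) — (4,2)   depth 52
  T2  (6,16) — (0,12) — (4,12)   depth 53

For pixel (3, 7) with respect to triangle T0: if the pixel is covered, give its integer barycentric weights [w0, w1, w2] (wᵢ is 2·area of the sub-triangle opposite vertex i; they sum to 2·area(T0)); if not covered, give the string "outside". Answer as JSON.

T0:
  2·area = 32
  edge (4, 8)→(4, 0): d=(0,-8) top-left  bias=+0
  edge (4, 0)→(8, 18): d=(4,18) right/bottom  bias=-1
  edge (8, 18)→(4, 8): d=(-4,-10) top-left  bias=+0
    (2,2)@(5, 5): e=[8,2,22] → X
    (3,2)@(7, 5): e=[24,-34,42] → .
    (2,3)@(5, 7): e=[8,10,14] → X
    (3,3)@(7, 7): e=[24,-26,34] → .
    (2,4)@(5, 9): e=[8,18,6] → X
    (3,4)@(7, 9): e=[24,-18,26] → .
    (2,5)@(5, 11): e=[8,26,-2] → .
    (3,7)@(7, 15): e=[24,6,2] → X
    (4,7)@(9, 15): e=[40,-30,22] → .
    (3,8)@(7, 17): e=[24,14,-6] → .
  covered (4 px):
    . . . . . .
    . . . . . .
    . . X . . .
    . . X . . .
    . . X . . .
    . . . . . .
    . . . . . .
    . . . X . .
    . . . . . .
T1:
  2·area = 16
  edge (8, 16)→(4, 6): d=(-4,-10) top-left  bias=+0
  edge (4, 6)→(4, 2): d=(0,-4) top-left  bias=+0
  edge (4, 2)→(8, 16): d=(4,14) right/bottom  bias=-1
    (2,3)@(5, 7): e=[6,4,6] → X
    (3,3)@(7, 7): e=[26,12,-22] → .
    (2,4)@(5, 9): e=[-2,4,14] → .
    (3,6)@(7, 13): e=[2,12,2] → X
    (4,6)@(9, 13): e=[22,20,-26] → .
    (3,7)@(7, 15): e=[-6,12,10] → .
  covered (2 px):
    . . . . . .
    . . . . . .
    . . . . . .
    . . X . . .
    . . . . . .
    . . . . . .
    . . . X . .
    . . . . . .
    . . . . . .
T2:
  2·area = 16
  edge (6, 16)→(0, 12): d=(-6,-4) top-left  bias=+0
  edge (0, 12)→(4, 12): d=(4,0) top-left  bias=+0
  edge (4, 12)→(6, 16): d=(2,4) right/bottom  bias=-1
    (1,6)@(3, 13): e=[6,4,6] → X
    (2,6)@(5, 13): e=[14,4,-2] → .
    (1,7)@(3, 15): e=[-6,12,10] → .
    (2,7)@(5, 15): e=[2,12,2] → X
    (3,7)@(7, 15): e=[10,12,-6] → .
    (2,8)@(5, 17): e=[-10,20,6] → .
  covered (2 px):
    . . . . . .
    . . . . . .
    . . . . . .
    . . . . . .
    . . . . . .
    . . . . . .
    . X . . . .
    . . X . . .
    . . . . . .

Answer: [6,2,24]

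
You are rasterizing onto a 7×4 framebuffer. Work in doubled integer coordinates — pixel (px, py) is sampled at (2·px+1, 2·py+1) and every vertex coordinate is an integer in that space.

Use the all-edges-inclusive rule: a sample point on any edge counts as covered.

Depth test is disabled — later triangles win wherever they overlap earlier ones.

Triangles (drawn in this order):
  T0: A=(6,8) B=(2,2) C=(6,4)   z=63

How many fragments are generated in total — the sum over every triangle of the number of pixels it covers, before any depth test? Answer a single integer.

T0:
  2·area = 16
  edge (6, 8)→(2, 2): d=(-4,-6) inclusive
  edge (2, 2)→(6, 4): d=(4,2) inclusive
  edge (6, 4)→(6, 8): d=(0,4) inclusive
    (1,1)@(3, 3): e=[2,2,12] → #
    (2,1)@(5, 3): e=[14,-2,4] → ·
    (1,2)@(3, 5): e=[-6,10,12] → ·
    (2,2)@(5, 5): e=[6,6,4] → #
    (3,2)@(7, 5): e=[18,2,-4] → ·
    (2,3)@(5, 7): e=[-2,14,4] → ·
  covered (2 px):
    · · · · · · ·
    · # · · · · ·
    · · # · · · ·
    · · · · · · ·

Final: 2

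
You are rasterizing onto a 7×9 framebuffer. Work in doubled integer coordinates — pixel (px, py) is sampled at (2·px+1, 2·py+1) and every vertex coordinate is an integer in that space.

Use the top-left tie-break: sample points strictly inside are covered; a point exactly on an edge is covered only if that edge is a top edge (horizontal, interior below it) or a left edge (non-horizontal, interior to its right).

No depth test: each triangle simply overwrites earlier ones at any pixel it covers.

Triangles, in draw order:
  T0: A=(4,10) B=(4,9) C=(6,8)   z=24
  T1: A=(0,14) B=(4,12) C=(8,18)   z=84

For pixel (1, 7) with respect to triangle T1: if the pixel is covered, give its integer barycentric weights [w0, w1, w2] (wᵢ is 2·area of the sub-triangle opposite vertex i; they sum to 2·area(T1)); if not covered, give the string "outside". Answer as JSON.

T0:
  2·area = 2
  edge (4, 10)→(4, 9): d=(0,-1) top-left  bias=+0
  edge (4, 9)→(6, 8): d=(2,-1) top-left  bias=+0
  edge (6, 8)→(4, 10): d=(-2,2) right/bottom  bias=-1
    (6,0)@(13, 1): e=[9,-7,0] → ·  [on edge]
    (5,1)@(11, 3): e=[7,-5,0] → ·  [on edge]
    (4,2)@(9, 5): e=[5,-3,0] → ·  [on edge]
    (3,3)@(7, 7): e=[3,-1,0] → ·  [on edge]
    (2,4)@(5, 9): e=[1,1,0] → ·  [on edge]
    (1,5)@(3, 11): e=[-1,3,0] → ·  [on edge]
    (0,6)@(1, 13): e=[-3,5,0] → ·  [on edge]
  covered (0 px):
    · · · · · · ·
    · · · · · · ·
    · · · · · · ·
    · · · · · · ·
    · · · · · · ·
    · · · · · · ·
    · · · · · · ·
    · · · · · · ·
    · · · · · · ·
T1:
  2·area = 32
  edge (0, 14)→(4, 12): d=(4,-2) top-left  bias=+0
  edge (4, 12)→(8, 18): d=(4,6) right/bottom  bias=-1
  edge (8, 18)→(0, 14): d=(-8,-4) top-left  bias=+0
    (1,6)@(3, 13): e=[2,10,20] → #
    (2,6)@(5, 13): e=[6,-2,28] → ·
    (1,7)@(3, 15): e=[10,18,4] → #
    (2,7)@(5, 15): e=[14,6,12] → #
    (3,7)@(7, 15): e=[18,-6,20] → ·
    (1,8)@(3, 17): e=[18,26,-12] → ·
    (2,8)@(5, 17): e=[22,14,-4] → ·
    (3,8)@(7, 17): e=[26,2,4] → #
    (4,8)@(9, 17): e=[30,-10,12] → ·
  covered (4 px):
    · · · · · · ·
    · · · · · · ·
    · · · · · · ·
    · · · · · · ·
    · · · · · · ·
    · · · · · · ·
    · # · · · · ·
    · # # · · · ·
    · · · # · · ·

Answer: [18,4,10]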